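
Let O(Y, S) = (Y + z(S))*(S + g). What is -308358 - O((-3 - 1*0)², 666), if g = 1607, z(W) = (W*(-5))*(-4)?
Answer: -30605175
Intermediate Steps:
z(W) = 20*W (z(W) = -5*W*(-4) = 20*W)
O(Y, S) = (1607 + S)*(Y + 20*S) (O(Y, S) = (Y + 20*S)*(S + 1607) = (Y + 20*S)*(1607 + S) = (1607 + S)*(Y + 20*S))
-308358 - O((-3 - 1*0)², 666) = -308358 - (20*666² + 1607*(-3 - 1*0)² + 32140*666 + 666*(-3 - 1*0)²) = -308358 - (20*443556 + 1607*(-3 + 0)² + 21405240 + 666*(-3 + 0)²) = -308358 - (8871120 + 1607*(-3)² + 21405240 + 666*(-3)²) = -308358 - (8871120 + 1607*9 + 21405240 + 666*9) = -308358 - (8871120 + 14463 + 21405240 + 5994) = -308358 - 1*30296817 = -308358 - 30296817 = -30605175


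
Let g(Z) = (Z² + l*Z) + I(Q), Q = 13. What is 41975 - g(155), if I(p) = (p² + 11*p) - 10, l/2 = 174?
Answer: -36292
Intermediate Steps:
l = 348 (l = 2*174 = 348)
I(p) = -10 + p² + 11*p
g(Z) = 302 + Z² + 348*Z (g(Z) = (Z² + 348*Z) + (-10 + 13² + 11*13) = (Z² + 348*Z) + (-10 + 169 + 143) = (Z² + 348*Z) + 302 = 302 + Z² + 348*Z)
41975 - g(155) = 41975 - (302 + 155² + 348*155) = 41975 - (302 + 24025 + 53940) = 41975 - 1*78267 = 41975 - 78267 = -36292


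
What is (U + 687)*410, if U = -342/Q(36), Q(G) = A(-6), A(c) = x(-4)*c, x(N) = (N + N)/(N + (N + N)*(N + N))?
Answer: 106395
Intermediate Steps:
x(N) = 2*N/(N + 4*N²) (x(N) = (2*N)/(N + (2*N)*(2*N)) = (2*N)/(N + 4*N²) = 2*N/(N + 4*N²))
A(c) = -2*c/15 (A(c) = (2/(1 + 4*(-4)))*c = (2/(1 - 16))*c = (2/(-15))*c = (2*(-1/15))*c = -2*c/15)
Q(G) = ⅘ (Q(G) = -2/15*(-6) = ⅘)
U = -855/2 (U = -342/⅘ = -342*5/4 = -855/2 ≈ -427.50)
(U + 687)*410 = (-855/2 + 687)*410 = (519/2)*410 = 106395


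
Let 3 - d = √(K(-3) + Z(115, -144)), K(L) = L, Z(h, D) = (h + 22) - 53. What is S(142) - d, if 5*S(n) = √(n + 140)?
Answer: 6 + √282/5 ≈ 9.3586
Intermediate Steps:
Z(h, D) = -31 + h (Z(h, D) = (22 + h) - 53 = -31 + h)
S(n) = √(140 + n)/5 (S(n) = √(n + 140)/5 = √(140 + n)/5)
d = -6 (d = 3 - √(-3 + (-31 + 115)) = 3 - √(-3 + 84) = 3 - √81 = 3 - 1*9 = 3 - 9 = -6)
S(142) - d = √(140 + 142)/5 - 1*(-6) = √282/5 + 6 = 6 + √282/5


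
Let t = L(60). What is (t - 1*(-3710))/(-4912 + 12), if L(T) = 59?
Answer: -3769/4900 ≈ -0.76918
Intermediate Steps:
t = 59
(t - 1*(-3710))/(-4912 + 12) = (59 - 1*(-3710))/(-4912 + 12) = (59 + 3710)/(-4900) = 3769*(-1/4900) = -3769/4900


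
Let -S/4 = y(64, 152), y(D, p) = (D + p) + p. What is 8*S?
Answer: -11776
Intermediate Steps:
y(D, p) = D + 2*p
S = -1472 (S = -4*(64 + 2*152) = -4*(64 + 304) = -4*368 = -1472)
8*S = 8*(-1472) = -11776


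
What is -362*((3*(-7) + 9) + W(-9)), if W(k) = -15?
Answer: 9774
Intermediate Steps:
-362*((3*(-7) + 9) + W(-9)) = -362*((3*(-7) + 9) - 15) = -362*((-21 + 9) - 15) = -362*(-12 - 15) = -362*(-27) = 9774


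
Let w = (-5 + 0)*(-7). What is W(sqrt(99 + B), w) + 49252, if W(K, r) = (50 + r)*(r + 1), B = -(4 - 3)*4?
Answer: 52312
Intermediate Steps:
B = -4 ≈ -4.0000
w = 35 (w = -5*(-7) = 35)
W(K, r) = (1 + r)*(50 + r) (W(K, r) = (50 + r)*(1 + r) = (1 + r)*(50 + r))
W(sqrt(99 + B), w) + 49252 = (50 + 35**2 + 51*35) + 49252 = (50 + 1225 + 1785) + 49252 = 3060 + 49252 = 52312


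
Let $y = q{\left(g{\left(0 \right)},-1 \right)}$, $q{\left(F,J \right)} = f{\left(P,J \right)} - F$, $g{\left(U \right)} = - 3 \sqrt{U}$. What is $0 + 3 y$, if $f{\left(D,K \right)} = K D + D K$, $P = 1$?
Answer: $-6$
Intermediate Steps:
$f{\left(D,K \right)} = 2 D K$ ($f{\left(D,K \right)} = D K + D K = 2 D K$)
$q{\left(F,J \right)} = - F + 2 J$ ($q{\left(F,J \right)} = 2 \cdot 1 J - F = 2 J - F = - F + 2 J$)
$y = -2$ ($y = - \left(-3\right) \sqrt{0} + 2 \left(-1\right) = - \left(-3\right) 0 - 2 = \left(-1\right) 0 - 2 = 0 - 2 = -2$)
$0 + 3 y = 0 + 3 \left(-2\right) = 0 - 6 = -6$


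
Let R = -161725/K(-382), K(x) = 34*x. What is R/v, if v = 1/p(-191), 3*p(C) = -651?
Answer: -35094325/12988 ≈ -2702.1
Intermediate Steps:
p(C) = -217 (p(C) = (⅓)*(-651) = -217)
R = 161725/12988 (R = -161725/(34*(-382)) = -161725/(-12988) = -161725*(-1/12988) = 161725/12988 ≈ 12.452)
v = -1/217 (v = 1/(-217) = -1/217 ≈ -0.0046083)
R/v = 161725/(12988*(-1/217)) = (161725/12988)*(-217) = -35094325/12988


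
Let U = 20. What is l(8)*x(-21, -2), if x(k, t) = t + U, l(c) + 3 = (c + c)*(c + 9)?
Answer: 4842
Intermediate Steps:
l(c) = -3 + 2*c*(9 + c) (l(c) = -3 + (c + c)*(c + 9) = -3 + (2*c)*(9 + c) = -3 + 2*c*(9 + c))
x(k, t) = 20 + t (x(k, t) = t + 20 = 20 + t)
l(8)*x(-21, -2) = (-3 + 2*8**2 + 18*8)*(20 - 2) = (-3 + 2*64 + 144)*18 = (-3 + 128 + 144)*18 = 269*18 = 4842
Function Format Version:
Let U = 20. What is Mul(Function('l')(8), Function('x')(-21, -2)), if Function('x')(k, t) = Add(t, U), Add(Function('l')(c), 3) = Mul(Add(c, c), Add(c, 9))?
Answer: 4842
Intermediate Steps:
Function('l')(c) = Add(-3, Mul(2, c, Add(9, c))) (Function('l')(c) = Add(-3, Mul(Add(c, c), Add(c, 9))) = Add(-3, Mul(Mul(2, c), Add(9, c))) = Add(-3, Mul(2, c, Add(9, c))))
Function('x')(k, t) = Add(20, t) (Function('x')(k, t) = Add(t, 20) = Add(20, t))
Mul(Function('l')(8), Function('x')(-21, -2)) = Mul(Add(-3, Mul(2, Pow(8, 2)), Mul(18, 8)), Add(20, -2)) = Mul(Add(-3, Mul(2, 64), 144), 18) = Mul(Add(-3, 128, 144), 18) = Mul(269, 18) = 4842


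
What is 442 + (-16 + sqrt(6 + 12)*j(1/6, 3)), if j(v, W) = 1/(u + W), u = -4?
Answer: 426 - 3*sqrt(2) ≈ 421.76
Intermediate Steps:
j(v, W) = 1/(-4 + W)
442 + (-16 + sqrt(6 + 12)*j(1/6, 3)) = 442 + (-16 + sqrt(6 + 12)/(-4 + 3)) = 442 + (-16 + sqrt(18)/(-1)) = 442 + (-16 + (3*sqrt(2))*(-1)) = 442 + (-16 - 3*sqrt(2)) = 426 - 3*sqrt(2)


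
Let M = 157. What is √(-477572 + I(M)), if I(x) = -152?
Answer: 2*I*√119431 ≈ 691.18*I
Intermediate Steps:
√(-477572 + I(M)) = √(-477572 - 152) = √(-477724) = 2*I*√119431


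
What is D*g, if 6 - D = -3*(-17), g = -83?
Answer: 3735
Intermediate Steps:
D = -45 (D = 6 - (-3)*(-17) = 6 - 1*51 = 6 - 51 = -45)
D*g = -45*(-83) = 3735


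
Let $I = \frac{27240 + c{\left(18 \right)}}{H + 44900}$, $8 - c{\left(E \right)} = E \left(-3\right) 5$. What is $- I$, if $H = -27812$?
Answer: $- \frac{13759}{8544} \approx -1.6104$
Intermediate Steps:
$c{\left(E \right)} = 8 + 15 E$ ($c{\left(E \right)} = 8 - E \left(-3\right) 5 = 8 - - 3 E 5 = 8 - - 15 E = 8 + 15 E$)
$I = \frac{13759}{8544}$ ($I = \frac{27240 + \left(8 + 15 \cdot 18\right)}{-27812 + 44900} = \frac{27240 + \left(8 + 270\right)}{17088} = \left(27240 + 278\right) \frac{1}{17088} = 27518 \cdot \frac{1}{17088} = \frac{13759}{8544} \approx 1.6104$)
$- I = \left(-1\right) \frac{13759}{8544} = - \frac{13759}{8544}$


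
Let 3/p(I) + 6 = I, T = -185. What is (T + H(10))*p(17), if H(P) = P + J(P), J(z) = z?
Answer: -45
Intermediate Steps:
p(I) = 3/(-6 + I)
H(P) = 2*P (H(P) = P + P = 2*P)
(T + H(10))*p(17) = (-185 + 2*10)*(3/(-6 + 17)) = (-185 + 20)*(3/11) = -495/11 = -165*3/11 = -45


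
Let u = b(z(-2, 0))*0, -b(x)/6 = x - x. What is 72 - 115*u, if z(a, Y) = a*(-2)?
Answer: 72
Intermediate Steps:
z(a, Y) = -2*a
b(x) = 0 (b(x) = -6*(x - x) = -6*0 = 0)
u = 0 (u = 0*0 = 0)
72 - 115*u = 72 - 115*0 = 72 + 0 = 72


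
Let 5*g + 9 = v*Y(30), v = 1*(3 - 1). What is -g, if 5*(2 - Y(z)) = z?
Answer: 17/5 ≈ 3.4000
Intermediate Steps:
Y(z) = 2 - z/5
v = 2 (v = 1*2 = 2)
g = -17/5 (g = -9/5 + (2*(2 - ⅕*30))/5 = -9/5 + (2*(2 - 6))/5 = -9/5 + (2*(-4))/5 = -9/5 + (⅕)*(-8) = -9/5 - 8/5 = -17/5 ≈ -3.4000)
-g = -1*(-17/5) = 17/5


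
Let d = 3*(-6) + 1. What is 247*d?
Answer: -4199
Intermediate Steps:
d = -17 (d = -18 + 1 = -17)
247*d = 247*(-17) = -4199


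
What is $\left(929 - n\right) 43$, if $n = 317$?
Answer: $26316$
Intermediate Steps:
$\left(929 - n\right) 43 = \left(929 - 317\right) 43 = 612 \cdot 43 = 26316$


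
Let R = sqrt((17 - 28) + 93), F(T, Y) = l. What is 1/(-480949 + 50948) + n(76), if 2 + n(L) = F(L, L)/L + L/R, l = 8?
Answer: -15480055/8170019 + 38*sqrt(82)/41 ≈ 6.4981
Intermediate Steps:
F(T, Y) = 8
R = sqrt(82) (R = sqrt(-11 + 93) = sqrt(82) ≈ 9.0554)
n(L) = -2 + 8/L + L*sqrt(82)/82 (n(L) = -2 + (8/L + L/(sqrt(82))) = -2 + (8/L + L*(sqrt(82)/82)) = -2 + (8/L + L*sqrt(82)/82) = -2 + 8/L + L*sqrt(82)/82)
1/(-480949 + 50948) + n(76) = 1/(-480949 + 50948) + (-2 + 8/76 + (1/82)*76*sqrt(82)) = 1/(-430001) + (-2 + 8*(1/76) + 38*sqrt(82)/41) = -1/430001 + (-2 + 2/19 + 38*sqrt(82)/41) = -1/430001 + (-36/19 + 38*sqrt(82)/41) = -15480055/8170019 + 38*sqrt(82)/41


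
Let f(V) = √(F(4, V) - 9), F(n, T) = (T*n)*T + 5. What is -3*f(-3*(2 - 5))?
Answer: -24*√5 ≈ -53.666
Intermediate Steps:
F(n, T) = 5 + n*T² (F(n, T) = n*T² + 5 = 5 + n*T²)
f(V) = √(-4 + 4*V²) (f(V) = √((5 + 4*V²) - 9) = √(-4 + 4*V²))
-3*f(-3*(2 - 5)) = -6*√(-1 + (-3*(2 - 5))²) = -6*√(-1 + (-3*(-3))²) = -6*√(-1 + 9²) = -6*√(-1 + 81) = -6*√80 = -6*4*√5 = -24*√5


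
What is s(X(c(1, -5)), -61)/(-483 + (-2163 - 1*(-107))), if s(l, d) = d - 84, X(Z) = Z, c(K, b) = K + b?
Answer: 145/2539 ≈ 0.057109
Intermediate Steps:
s(l, d) = -84 + d
s(X(c(1, -5)), -61)/(-483 + (-2163 - 1*(-107))) = (-84 - 61)/(-483 + (-2163 - 1*(-107))) = -145/(-483 + (-2163 + 107)) = -145/(-483 - 2056) = -145/(-2539) = -145*(-1/2539) = 145/2539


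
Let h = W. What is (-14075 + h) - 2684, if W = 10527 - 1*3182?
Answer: -9414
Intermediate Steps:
W = 7345 (W = 10527 - 3182 = 7345)
h = 7345
(-14075 + h) - 2684 = (-14075 + 7345) - 2684 = -6730 - 2684 = -9414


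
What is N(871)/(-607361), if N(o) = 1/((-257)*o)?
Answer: 1/135955937767 ≈ 7.3553e-12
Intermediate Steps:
N(o) = -1/(257*o)
N(871)/(-607361) = -1/257/871/(-607361) = -1/257*1/871*(-1/607361) = -1/223847*(-1/607361) = 1/135955937767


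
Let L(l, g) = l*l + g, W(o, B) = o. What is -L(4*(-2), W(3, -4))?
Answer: -67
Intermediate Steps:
L(l, g) = g + l**2 (L(l, g) = l**2 + g = g + l**2)
-L(4*(-2), W(3, -4)) = -(3 + (4*(-2))**2) = -(3 + (-8)**2) = -(3 + 64) = -1*67 = -67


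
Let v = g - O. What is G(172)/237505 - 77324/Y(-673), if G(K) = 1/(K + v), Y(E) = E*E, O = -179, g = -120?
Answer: -4242276806291/24849340395495 ≈ -0.17072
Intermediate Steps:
v = 59 (v = -120 - 1*(-179) = -120 + 179 = 59)
Y(E) = E²
G(K) = 1/(59 + K) (G(K) = 1/(K + 59) = 1/(59 + K))
G(172)/237505 - 77324/Y(-673) = 1/((59 + 172)*237505) - 77324/((-673)²) = (1/237505)/231 - 77324/452929 = (1/231)*(1/237505) - 77324*1/452929 = 1/54863655 - 77324/452929 = -4242276806291/24849340395495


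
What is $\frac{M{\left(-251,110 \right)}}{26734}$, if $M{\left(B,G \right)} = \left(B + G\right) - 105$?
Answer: $- \frac{123}{13367} \approx -0.0092018$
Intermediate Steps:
$M{\left(B,G \right)} = -105 + B + G$ ($M{\left(B,G \right)} = \left(B + G\right) - 105 = -105 + B + G$)
$\frac{M{\left(-251,110 \right)}}{26734} = \frac{-105 - 251 + 110}{26734} = \left(-246\right) \frac{1}{26734} = - \frac{123}{13367}$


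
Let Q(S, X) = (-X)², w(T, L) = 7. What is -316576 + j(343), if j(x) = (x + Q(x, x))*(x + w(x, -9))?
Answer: 40980624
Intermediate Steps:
Q(S, X) = X²
j(x) = (7 + x)*(x + x²) (j(x) = (x + x²)*(x + 7) = (x + x²)*(7 + x) = (7 + x)*(x + x²))
-316576 + j(343) = -316576 + 343*(7 + 343² + 8*343) = -316576 + 343*(7 + 117649 + 2744) = -316576 + 343*120400 = -316576 + 41297200 = 40980624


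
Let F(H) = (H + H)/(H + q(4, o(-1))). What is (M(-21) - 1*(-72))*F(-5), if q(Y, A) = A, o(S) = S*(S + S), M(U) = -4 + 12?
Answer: 800/3 ≈ 266.67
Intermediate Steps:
M(U) = 8
o(S) = 2*S**2 (o(S) = S*(2*S) = 2*S**2)
F(H) = 2*H/(2 + H) (F(H) = (H + H)/(H + 2*(-1)**2) = (2*H)/(H + 2*1) = (2*H)/(H + 2) = (2*H)/(2 + H) = 2*H/(2 + H))
(M(-21) - 1*(-72))*F(-5) = (8 - 1*(-72))*(2*(-5)/(2 - 5)) = (8 + 72)*(2*(-5)/(-3)) = 80*(2*(-5)*(-1/3)) = 80*(10/3) = 800/3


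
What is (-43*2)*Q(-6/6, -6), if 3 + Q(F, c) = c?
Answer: 774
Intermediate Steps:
Q(F, c) = -3 + c
(-43*2)*Q(-6/6, -6) = (-43*2)*(-3 - 6) = -86*(-9) = 774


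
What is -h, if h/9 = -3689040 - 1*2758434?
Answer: 58027266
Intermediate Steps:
h = -58027266 (h = 9*(-3689040 - 1*2758434) = 9*(-3689040 - 2758434) = 9*(-6447474) = -58027266)
-h = -1*(-58027266) = 58027266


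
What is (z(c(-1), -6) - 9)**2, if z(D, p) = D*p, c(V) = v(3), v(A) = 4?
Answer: 1089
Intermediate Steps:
c(V) = 4
(z(c(-1), -6) - 9)**2 = (4*(-6) - 9)**2 = (-24 - 9)**2 = (-33)**2 = 1089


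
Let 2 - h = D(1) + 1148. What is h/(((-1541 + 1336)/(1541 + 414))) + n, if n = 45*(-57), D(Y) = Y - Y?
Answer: 342921/41 ≈ 8363.9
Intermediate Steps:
D(Y) = 0
h = -1146 (h = 2 - (0 + 1148) = 2 - 1*1148 = 2 - 1148 = -1146)
n = -2565
h/(((-1541 + 1336)/(1541 + 414))) + n = -1146*(1541 + 414)/(-1541 + 1336) - 2565 = -1146/((-205/1955)) - 2565 = -1146/((-205*1/1955)) - 2565 = -1146/(-41/391) - 2565 = -1146*(-391/41) - 2565 = 448086/41 - 2565 = 342921/41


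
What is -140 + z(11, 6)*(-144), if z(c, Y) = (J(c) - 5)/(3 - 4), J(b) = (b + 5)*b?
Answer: 24484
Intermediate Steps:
J(b) = b*(5 + b) (J(b) = (5 + b)*b = b*(5 + b))
z(c, Y) = 5 - c*(5 + c) (z(c, Y) = (c*(5 + c) - 5)/(3 - 4) = (-5 + c*(5 + c))/(-1) = (-5 + c*(5 + c))*(-1) = 5 - c*(5 + c))
-140 + z(11, 6)*(-144) = -140 + (5 - 1*11*(5 + 11))*(-144) = -140 + (5 - 1*11*16)*(-144) = -140 + (5 - 176)*(-144) = -140 - 171*(-144) = -140 + 24624 = 24484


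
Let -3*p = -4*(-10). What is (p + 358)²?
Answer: 1069156/9 ≈ 1.1880e+5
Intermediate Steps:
p = -40/3 (p = -(-4)*(-10)/3 = -⅓*40 = -40/3 ≈ -13.333)
(p + 358)² = (-40/3 + 358)² = (1034/3)² = 1069156/9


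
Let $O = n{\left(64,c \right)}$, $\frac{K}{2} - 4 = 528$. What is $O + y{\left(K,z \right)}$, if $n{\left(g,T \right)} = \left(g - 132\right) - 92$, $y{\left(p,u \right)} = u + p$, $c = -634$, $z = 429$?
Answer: $1333$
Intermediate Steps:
$K = 1064$ ($K = 8 + 2 \cdot 528 = 8 + 1056 = 1064$)
$y{\left(p,u \right)} = p + u$
$n{\left(g,T \right)} = -224 + g$ ($n{\left(g,T \right)} = \left(-132 + g\right) - 92 = -224 + g$)
$O = -160$ ($O = -224 + 64 = -160$)
$O + y{\left(K,z \right)} = -160 + \left(1064 + 429\right) = -160 + 1493 = 1333$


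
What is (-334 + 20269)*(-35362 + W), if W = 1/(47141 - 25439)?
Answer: -5099546587335/7234 ≈ -7.0494e+8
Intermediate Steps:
W = 1/21702 ≈ 4.6079e-5
(-334 + 20269)*(-35362 + W) = (-334 + 20269)*(-35362 + 1/21702) = 19935*(-767426123/21702) = -5099546587335/7234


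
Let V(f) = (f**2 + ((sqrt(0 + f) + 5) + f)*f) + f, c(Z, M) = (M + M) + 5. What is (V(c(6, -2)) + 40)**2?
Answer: 2401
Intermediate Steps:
c(Z, M) = 5 + 2*M (c(Z, M) = 2*M + 5 = 5 + 2*M)
V(f) = f + f**2 + f*(5 + f + sqrt(f)) (V(f) = (f**2 + ((sqrt(f) + 5) + f)*f) + f = (f**2 + ((5 + sqrt(f)) + f)*f) + f = (f**2 + (5 + f + sqrt(f))*f) + f = (f**2 + f*(5 + f + sqrt(f))) + f = f + f**2 + f*(5 + f + sqrt(f)))
(V(c(6, -2)) + 40)**2 = (((5 + 2*(-2))**(3/2) + 2*(5 + 2*(-2))**2 + 6*(5 + 2*(-2))) + 40)**2 = (((5 - 4)**(3/2) + 2*(5 - 4)**2 + 6*(5 - 4)) + 40)**2 = ((1**(3/2) + 2*1**2 + 6*1) + 40)**2 = ((1 + 2*1 + 6) + 40)**2 = ((1 + 2 + 6) + 40)**2 = (9 + 40)**2 = 49**2 = 2401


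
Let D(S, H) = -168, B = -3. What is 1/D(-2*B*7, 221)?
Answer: -1/168 ≈ -0.0059524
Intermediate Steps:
1/D(-2*B*7, 221) = 1/(-168) = -1/168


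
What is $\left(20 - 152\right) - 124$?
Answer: $-256$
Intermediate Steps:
$\left(20 - 152\right) - 124 = -132 - 124 = -256$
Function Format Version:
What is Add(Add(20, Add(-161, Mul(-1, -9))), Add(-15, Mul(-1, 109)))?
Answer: -256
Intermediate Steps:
Add(Add(20, Add(-161, Mul(-1, -9))), Add(-15, Mul(-1, 109))) = Add(Add(20, Add(-161, 9)), Add(-15, -109)) = Add(Add(20, -152), -124) = Add(-132, -124) = -256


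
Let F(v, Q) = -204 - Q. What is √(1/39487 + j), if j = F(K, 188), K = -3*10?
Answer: I*√611215442761/39487 ≈ 19.799*I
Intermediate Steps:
K = -30
j = -392 (j = -204 - 1*188 = -204 - 188 = -392)
√(1/39487 + j) = √(1/39487 - 392) = √(-15478903/39487) = I*√611215442761/39487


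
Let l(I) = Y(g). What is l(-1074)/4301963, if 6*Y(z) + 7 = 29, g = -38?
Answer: 11/12905889 ≈ 8.5232e-7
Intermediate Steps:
Y(z) = 11/3 (Y(z) = -7/6 + (1/6)*29 = -7/6 + 29/6 = 11/3)
l(I) = 11/3
l(-1074)/4301963 = (11/3)/4301963 = (11/3)*(1/4301963) = 11/12905889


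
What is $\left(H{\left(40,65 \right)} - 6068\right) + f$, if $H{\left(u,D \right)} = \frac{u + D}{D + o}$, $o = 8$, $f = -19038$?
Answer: $- \frac{1832633}{73} \approx -25105.0$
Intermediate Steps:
$H{\left(u,D \right)} = \frac{D + u}{8 + D}$ ($H{\left(u,D \right)} = \frac{u + D}{D + 8} = \frac{D + u}{8 + D}$)
$\left(H{\left(40,65 \right)} - 6068\right) + f = \left(\frac{65 + 40}{8 + 65} - 6068\right) - 19038 = \left(\frac{1}{73} \cdot 105 - 6068\right) - 19038 = \left(\frac{105}{73} - 6068\right) - 19038 = - \frac{442859}{73} - 19038 = - \frac{1832633}{73}$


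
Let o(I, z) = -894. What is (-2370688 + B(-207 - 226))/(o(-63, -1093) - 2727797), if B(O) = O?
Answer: 2371121/2728691 ≈ 0.86896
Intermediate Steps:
(-2370688 + B(-207 - 226))/(o(-63, -1093) - 2727797) = (-2370688 + (-207 - 226))/(-894 - 2727797) = (-2370688 - 433)/(-2728691) = -2371121*(-1/2728691) = 2371121/2728691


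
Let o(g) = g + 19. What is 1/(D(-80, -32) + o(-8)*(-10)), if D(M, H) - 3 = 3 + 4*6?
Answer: -1/80 ≈ -0.012500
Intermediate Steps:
o(g) = 19 + g
D(M, H) = 30 (D(M, H) = 3 + (3 + 4*6) = 3 + (3 + 24) = 3 + 27 = 30)
1/(D(-80, -32) + o(-8)*(-10)) = 1/(30 + (19 - 8)*(-10)) = 1/(30 + 11*(-10)) = 1/(30 - 110) = 1/(-80) = -1/80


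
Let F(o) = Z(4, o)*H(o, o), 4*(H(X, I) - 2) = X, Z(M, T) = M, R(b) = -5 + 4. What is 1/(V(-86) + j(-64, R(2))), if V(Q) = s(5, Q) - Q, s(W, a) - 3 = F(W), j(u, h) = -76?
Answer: 1/26 ≈ 0.038462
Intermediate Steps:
R(b) = -1
H(X, I) = 2 + X/4
F(o) = 8 + o (F(o) = 4*(2 + o/4) = 8 + o)
s(W, a) = 11 + W (s(W, a) = 3 + (8 + W) = 11 + W)
V(Q) = 16 - Q (V(Q) = (11 + 5) - Q = 16 - Q)
1/(V(-86) + j(-64, R(2))) = 1/((16 - 1*(-86)) - 76) = 1/((16 + 86) - 76) = 1/(102 - 76) = 1/26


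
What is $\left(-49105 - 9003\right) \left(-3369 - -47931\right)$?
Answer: $-2589408696$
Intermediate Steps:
$\left(-49105 - 9003\right) \left(-3369 - -47931\right) = - 58108 \left(-3369 + 47931\right) = \left(-58108\right) 44562 = -2589408696$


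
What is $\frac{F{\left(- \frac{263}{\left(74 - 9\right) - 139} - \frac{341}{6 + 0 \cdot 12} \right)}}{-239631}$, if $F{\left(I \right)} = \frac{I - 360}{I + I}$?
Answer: $- \frac{22937}{1417177734} \approx -1.6185 \cdot 10^{-5}$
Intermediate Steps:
$F{\left(I \right)} = \frac{-360 + I}{2 I}$
$\frac{F{\left(- \frac{263}{\left(74 - 9\right) - 139} - \frac{341}{6 + 0 \cdot 12} \right)}}{-239631} = \frac{\frac{1}{2} \frac{1}{- \frac{263}{\left(74 - 9\right) - 139} - \frac{341}{6 + 0 \cdot 12}} \left(-360 - \left(\frac{263}{\left(74 - 9\right) - 139} + \frac{341}{6 + 0 \cdot 12}\right)\right)}{-239631} = \frac{-360 - \left(\frac{263}{65 - 139} + \frac{341}{6 + 0}\right)}{2 \left(- \frac{263}{65 - 139} - \frac{341}{6 + 0}\right)} \left(- \frac{1}{239631}\right) = \frac{-360 - \left(- \frac{263}{74} + \frac{341}{6}\right)}{2 \left(- \frac{263}{-74} - \frac{341}{6}\right)} \left(- \frac{1}{239631}\right) = \frac{-360 - \frac{5914}{111}}{2 \left(\left(-263\right) \left(- \frac{1}{74}\right) - \frac{341}{6}\right)} \left(- \frac{1}{239631}\right) = \frac{-360 + \left(\frac{263}{74} - \frac{341}{6}\right)}{2 \left(\frac{263}{74} - \frac{341}{6}\right)} \left(- \frac{1}{239631}\right) = \frac{-360 - \frac{5914}{111}}{2 \left(- \frac{5914}{111}\right)} \left(- \frac{1}{239631}\right) = \frac{1}{2} \left(- \frac{111}{5914}\right) \left(- \frac{45874}{111}\right) \left(- \frac{1}{239631}\right) = \frac{22937}{5914} \left(- \frac{1}{239631}\right) = - \frac{22937}{1417177734}$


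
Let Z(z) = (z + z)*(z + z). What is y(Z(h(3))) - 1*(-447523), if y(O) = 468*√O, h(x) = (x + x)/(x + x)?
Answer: 448459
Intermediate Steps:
h(x) = 1 (h(x) = (2*x)/((2*x)) = (2*x)*(1/(2*x)) = 1)
Z(z) = 4*z² (Z(z) = (2*z)*(2*z) = 4*z²)
y(Z(h(3))) - 1*(-447523) = 468*√(4*1²) - 1*(-447523) = 468*√(4*1) + 447523 = 468*√4 + 447523 = 468*2 + 447523 = 936 + 447523 = 448459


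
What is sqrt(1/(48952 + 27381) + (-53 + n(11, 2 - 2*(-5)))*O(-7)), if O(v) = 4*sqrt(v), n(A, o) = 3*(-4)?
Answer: sqrt(76333 - 1514948991140*I*sqrt(7))/76333 ≈ 18.546 - 18.546*I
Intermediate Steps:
n(A, o) = -12
sqrt(1/(48952 + 27381) + (-53 + n(11, 2 - 2*(-5)))*O(-7)) = sqrt(1/(48952 + 27381) + (-53 - 12)*(4*sqrt(-7))) = sqrt(1/76333 - 260*I*sqrt(7))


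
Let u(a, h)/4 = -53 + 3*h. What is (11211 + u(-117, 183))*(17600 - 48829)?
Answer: -412066655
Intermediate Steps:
u(a, h) = -212 + 12*h (u(a, h) = 4*(-53 + 3*h) = -212 + 12*h)
(11211 + u(-117, 183))*(17600 - 48829) = (11211 + (-212 + 12*183))*(17600 - 48829) = (11211 + (-212 + 2196))*(-31229) = (11211 + 1984)*(-31229) = 13195*(-31229) = -412066655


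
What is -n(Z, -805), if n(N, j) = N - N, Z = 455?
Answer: 0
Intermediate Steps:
n(N, j) = 0
-n(Z, -805) = -1*0 = 0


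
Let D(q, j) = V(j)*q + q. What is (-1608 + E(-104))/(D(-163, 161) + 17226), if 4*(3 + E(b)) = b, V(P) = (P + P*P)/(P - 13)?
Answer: 121138/863021 ≈ 0.14037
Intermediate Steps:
V(P) = (P + P²)/(-13 + P)
E(b) = -3 + b/4
D(q, j) = q + j*q*(1 + j)/(-13 + j) (D(q, j) = (j*(1 + j)/(-13 + j))*q + q = j*q*(1 + j)/(-13 + j) + q = q + j*q*(1 + j)/(-13 + j))
(-1608 + E(-104))/(D(-163, 161) + 17226) = (-1608 + (-3 + (¼)*(-104)))/(-163*(-13 + 161 + 161*(1 + 161))/(-13 + 161) + 17226) = (-1608 + (-3 - 26))/(-163*(-13 + 161 + 161*162)/148 + 17226) = (-1608 - 29)/(-163*1/148*(-13 + 161 + 26082) + 17226) = -1637/(-163*1/148*26230 + 17226) = -1637/(-2137745/74 + 17226) = -1637/(-863021/74) = -1637*(-74/863021) = 121138/863021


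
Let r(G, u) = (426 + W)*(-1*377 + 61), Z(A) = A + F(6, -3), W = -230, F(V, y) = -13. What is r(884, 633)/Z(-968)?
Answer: 61936/981 ≈ 63.136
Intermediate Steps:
Z(A) = -13 + A (Z(A) = A - 13 = -13 + A)
r(G, u) = -61936 (r(G, u) = (426 - 230)*(-1*377 + 61) = 196*(-377 + 61) = 196*(-316) = -61936)
r(884, 633)/Z(-968) = -61936/(-13 - 968) = -61936/(-981) = -61936*(-1/981) = 61936/981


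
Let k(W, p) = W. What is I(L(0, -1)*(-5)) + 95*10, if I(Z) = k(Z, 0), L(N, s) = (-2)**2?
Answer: 930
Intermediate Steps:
L(N, s) = 4
I(Z) = Z
I(L(0, -1)*(-5)) + 95*10 = 4*(-5) + 95*10 = -20 + 950 = 930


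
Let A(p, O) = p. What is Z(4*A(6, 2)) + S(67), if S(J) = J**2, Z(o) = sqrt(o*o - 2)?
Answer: 4489 + sqrt(574) ≈ 4513.0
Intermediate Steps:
Z(o) = sqrt(-2 + o**2) (Z(o) = sqrt(o**2 - 2) = sqrt(-2 + o**2))
Z(4*A(6, 2)) + S(67) = sqrt(-2 + (4*6)**2) + 67**2 = sqrt(-2 + 24**2) + 4489 = sqrt(-2 + 576) + 4489 = sqrt(574) + 4489 = 4489 + sqrt(574)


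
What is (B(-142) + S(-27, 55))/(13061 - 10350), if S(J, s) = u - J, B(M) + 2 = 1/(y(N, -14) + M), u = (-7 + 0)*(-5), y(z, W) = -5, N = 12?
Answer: 8819/398517 ≈ 0.022130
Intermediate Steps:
u = 35 (u = -7*(-5) = 35)
B(M) = -2 + 1/(-5 + M)
S(J, s) = 35 - J
(B(-142) + S(-27, 55))/(13061 - 10350) = ((11 - 2*(-142))/(-5 - 142) + (35 - 1*(-27)))/(13061 - 10350) = ((11 + 284)/(-147) + (35 + 27))/2711 = (-1/147*295 + 62)*(1/2711) = (-295/147 + 62)*(1/2711) = (8819/147)*(1/2711) = 8819/398517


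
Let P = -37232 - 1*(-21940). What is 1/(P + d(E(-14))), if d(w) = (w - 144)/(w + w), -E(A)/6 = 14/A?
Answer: -2/30607 ≈ -6.5345e-5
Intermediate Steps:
P = -15292 (P = -37232 + 21940 = -15292)
E(A) = -84/A
d(w) = (-144 + w)/(2*w) (d(w) = (-144 + w)/((2*w)) = (-144 + w)*(1/(2*w)) = (-144 + w)/(2*w))
1/(P + d(E(-14))) = 1/(-15292 + (-144 - 84/(-14))/(2*((-84/(-14))))) = 1/(-15292 + (-144 - 84*(-1/14))/(2*((-84*(-1/14))))) = 1/(-15292 + (½)*(-144 + 6)/6) = 1/(-15292 + (½)*(⅙)*(-138)) = 1/(-15292 - 23/2) = 1/(-30607/2) = -2/30607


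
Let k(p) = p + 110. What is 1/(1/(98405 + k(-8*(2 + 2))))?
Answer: 98483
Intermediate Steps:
k(p) = 110 + p
1/(1/(98405 + k(-8*(2 + 2)))) = 1/(1/(98405 + (110 - 8*(2 + 2)))) = 1/(1/(98405 + (110 - 8*4))) = 1/(1/(98405 + (110 - 32))) = 1/(1/(98405 + 78)) = 1/(1/98483) = 98483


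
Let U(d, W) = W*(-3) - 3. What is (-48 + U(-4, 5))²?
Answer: 4356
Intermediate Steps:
U(d, W) = -3 - 3*W (U(d, W) = -3*W - 3 = -3 - 3*W)
(-48 + U(-4, 5))² = (-48 + (-3 - 3*5))² = (-48 + (-3 - 15))² = (-48 - 18)² = (-66)² = 4356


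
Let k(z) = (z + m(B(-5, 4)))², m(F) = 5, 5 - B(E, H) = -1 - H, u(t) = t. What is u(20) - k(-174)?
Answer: -28541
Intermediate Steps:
B(E, H) = 6 + H (B(E, H) = 5 - (-1 - H) = 5 + (1 + H) = 6 + H)
k(z) = (5 + z)² (k(z) = (z + 5)² = (5 + z)²)
u(20) - k(-174) = 20 - (5 - 174)² = 20 - 1*(-169)² = 20 - 1*28561 = 20 - 28561 = -28541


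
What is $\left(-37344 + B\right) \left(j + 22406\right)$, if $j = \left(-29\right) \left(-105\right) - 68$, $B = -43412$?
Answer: $-2049829548$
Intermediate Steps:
$j = 2977$ ($j = 3045 - 68 = 2977$)
$\left(-37344 + B\right) \left(j + 22406\right) = \left(-37344 - 43412\right) \left(2977 + 22406\right) = \left(-80756\right) 25383 = -2049829548$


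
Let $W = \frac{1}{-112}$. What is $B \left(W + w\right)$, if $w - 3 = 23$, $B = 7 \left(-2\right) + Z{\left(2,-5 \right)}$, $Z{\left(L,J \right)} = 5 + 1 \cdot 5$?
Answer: $- \frac{2911}{28} \approx -103.96$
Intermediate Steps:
$Z{\left(L,J \right)} = 10$ ($Z{\left(L,J \right)} = 5 + 5 = 10$)
$B = -4$ ($B = 7 \left(-2\right) + 10 = -14 + 10 = -4$)
$w = 26$ ($w = 3 + 23 = 26$)
$W = - \frac{1}{112} \approx -0.0089286$
$B \left(W + w\right) = - 4 \left(- \frac{1}{112} + 26\right) = \left(-4\right) \frac{2911}{112} = - \frac{2911}{28}$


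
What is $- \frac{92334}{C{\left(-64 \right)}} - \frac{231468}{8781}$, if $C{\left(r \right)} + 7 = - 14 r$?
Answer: $- \frac{338853302}{2602103} \approx -130.22$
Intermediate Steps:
$C{\left(r \right)} = -7 - 14 r$
$- \frac{92334}{C{\left(-64 \right)}} - \frac{231468}{8781} = - \frac{92334}{-7 - -896} - \frac{231468}{8781} = - \frac{92334}{-7 + 896} - \frac{77156}{2927} = - \frac{92334}{889} - \frac{77156}{2927} = - \frac{338853302}{2602103}$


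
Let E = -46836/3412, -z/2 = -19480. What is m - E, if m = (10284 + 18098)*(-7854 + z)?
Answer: 753071481385/853 ≈ 8.8285e+8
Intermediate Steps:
z = 38960 (z = -2*(-19480) = 38960)
m = 882850492 (m = (10284 + 18098)*(-7854 + 38960) = 28382*31106 = 882850492)
E = -11709/853 (E = -46836*1/3412 = -11709/853 ≈ -13.727)
m - E = 882850492 - 1*(-11709/853) = 882850492 + 11709/853 = 753071481385/853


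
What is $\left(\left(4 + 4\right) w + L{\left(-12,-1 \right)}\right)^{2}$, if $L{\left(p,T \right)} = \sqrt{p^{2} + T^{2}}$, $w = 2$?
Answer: $\left(16 + \sqrt{145}\right)^{2} \approx 786.33$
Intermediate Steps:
$L{\left(p,T \right)} = \sqrt{T^{2} + p^{2}}$
$\left(\left(4 + 4\right) w + L{\left(-12,-1 \right)}\right)^{2} = \left(\left(4 + 4\right) 2 + \sqrt{\left(-1\right)^{2} + \left(-12\right)^{2}}\right)^{2} = \left(8 \cdot 2 + \sqrt{1 + 144}\right)^{2} = \left(16 + \sqrt{145}\right)^{2}$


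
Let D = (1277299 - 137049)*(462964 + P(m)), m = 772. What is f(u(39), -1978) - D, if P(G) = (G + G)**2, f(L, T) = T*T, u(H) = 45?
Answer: -3246173812516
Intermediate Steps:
f(L, T) = T**2
P(G) = 4*G**2 (P(G) = (2*G)**2 = 4*G**2)
D = 3246177725000 (D = (1277299 - 137049)*(462964 + 4*772**2) = 1140250*(462964 + 4*595984) = 1140250*(462964 + 2383936) = 1140250*2846900 = 3246177725000)
f(u(39), -1978) - D = (-1978)**2 - 1*3246177725000 = 3912484 - 3246177725000 = -3246173812516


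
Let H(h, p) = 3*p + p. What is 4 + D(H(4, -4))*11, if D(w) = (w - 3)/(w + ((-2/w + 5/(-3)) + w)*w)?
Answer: 2549/794 ≈ 3.2103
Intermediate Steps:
H(h, p) = 4*p
D(w) = (-3 + w)/(w + w*(-5/3 + w - 2/w)) (D(w) = (-3 + w)/(w + ((-2/w + 5*(-⅓)) + w)*w) = (-3 + w)/(w + ((-2/w - 5/3) + w)*w) = (-3 + w)/(w + ((-5/3 - 2/w) + w)*w) = (-3 + w)/(w + (-5/3 + w - 2/w)*w) = (-3 + w)/(w + w*(-5/3 + w - 2/w)))
4 + D(H(4, -4))*11 = 4 + (3*(3 - 4*(-4))/(6 - 3*(4*(-4))² + 2*(4*(-4))))*11 = 4 + (3*(3 - 1*(-16))/(6 - 3*(-16)² + 2*(-16)))*11 = 4 + (3*(3 + 16)/(6 - 3*256 - 32))*11 = 4 + (3*19/(6 - 768 - 32))*11 = 4 + (3*19/(-794))*11 = 4 + (3*(-1/794)*19)*11 = 4 - 57/794*11 = 4 - 627/794 = 2549/794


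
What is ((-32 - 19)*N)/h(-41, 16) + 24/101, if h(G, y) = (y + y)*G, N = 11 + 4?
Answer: 108753/132512 ≈ 0.82070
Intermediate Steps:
N = 15
h(G, y) = 2*G*y (h(G, y) = (2*y)*G = 2*G*y)
((-32 - 19)*N)/h(-41, 16) + 24/101 = ((-32 - 19)*15)/((2*(-41)*16)) + 24/101 = -51*15/(-1312) + 24*(1/101) = -765*(-1/1312) + 24/101 = 765/1312 + 24/101 = 108753/132512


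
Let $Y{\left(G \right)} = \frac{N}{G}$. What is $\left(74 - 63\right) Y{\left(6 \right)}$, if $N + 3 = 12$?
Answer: $\frac{33}{2} \approx 16.5$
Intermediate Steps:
$N = 9$ ($N = -3 + 12 = 9$)
$Y{\left(G \right)} = \frac{9}{G}$
$\left(74 - 63\right) Y{\left(6 \right)} = \left(74 - 63\right) \frac{9}{6} = 11 \cdot 9 \cdot \frac{1}{6} = 11 \cdot \frac{3}{2} = \frac{33}{2}$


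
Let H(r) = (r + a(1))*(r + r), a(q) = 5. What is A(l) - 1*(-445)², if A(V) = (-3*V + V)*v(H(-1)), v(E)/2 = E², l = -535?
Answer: -61065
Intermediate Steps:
H(r) = 2*r*(5 + r) (H(r) = (r + 5)*(r + r) = (5 + r)*(2*r) = 2*r*(5 + r))
v(E) = 2*E²
A(V) = -256*V (A(V) = (-3*V + V)*(2*(2*(-1)*(5 - 1))²) = (-2*V)*(2*(2*(-1)*4)²) = (-2*V)*(2*(-8)²) = (-2*V)*(2*64) = -2*V*128 = -256*V)
A(l) - 1*(-445)² = -256*(-535) - 1*(-445)² = 136960 - 1*198025 = 136960 - 198025 = -61065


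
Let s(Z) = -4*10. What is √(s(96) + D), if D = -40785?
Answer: 5*I*√1633 ≈ 202.05*I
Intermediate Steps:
s(Z) = -40
√(s(96) + D) = √(-40 - 40785) = √(-40825) = 5*I*√1633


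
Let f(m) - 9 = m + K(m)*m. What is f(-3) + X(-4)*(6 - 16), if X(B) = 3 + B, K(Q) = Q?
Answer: 25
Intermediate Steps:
f(m) = 9 + m + m**2 (f(m) = 9 + (m + m*m) = 9 + (m + m**2) = 9 + m + m**2)
f(-3) + X(-4)*(6 - 16) = (9 - 3 + (-3)**2) + (3 - 4)*(6 - 16) = (9 - 3 + 9) - 1*(-10) = 15 + 10 = 25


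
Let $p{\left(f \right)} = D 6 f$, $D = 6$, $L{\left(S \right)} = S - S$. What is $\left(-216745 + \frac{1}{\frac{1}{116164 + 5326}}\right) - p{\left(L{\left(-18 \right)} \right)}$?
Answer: $-95255$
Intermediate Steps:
$L{\left(S \right)} = 0$
$p{\left(f \right)} = 36 f$ ($p{\left(f \right)} = 6 \cdot 6 f = 36 f$)
$\left(-216745 + \frac{1}{\frac{1}{116164 + 5326}}\right) - p{\left(L{\left(-18 \right)} \right)} = \left(-216745 + \frac{1}{\frac{1}{116164 + 5326}}\right) - 36 \cdot 0 = \left(-216745 + \frac{1}{\frac{1}{121490}}\right) - 0 = \left(-216745 + \frac{1}{\frac{1}{121490}}\right) + 0 = \left(-216745 + 121490\right) + 0 = -95255 + 0 = -95255$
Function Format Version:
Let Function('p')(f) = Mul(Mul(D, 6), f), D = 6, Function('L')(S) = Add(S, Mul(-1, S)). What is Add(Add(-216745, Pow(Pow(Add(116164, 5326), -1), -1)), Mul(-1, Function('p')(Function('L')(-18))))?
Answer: -95255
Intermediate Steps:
Function('L')(S) = 0
Function('p')(f) = Mul(36, f) (Function('p')(f) = Mul(Mul(6, 6), f) = Mul(36, f))
Add(Add(-216745, Pow(Pow(Add(116164, 5326), -1), -1)), Mul(-1, Function('p')(Function('L')(-18)))) = Add(Add(-216745, Pow(Pow(Add(116164, 5326), -1), -1)), Mul(-1, Mul(36, 0))) = Add(Add(-216745, Pow(Pow(121490, -1), -1)), Mul(-1, 0)) = Add(Add(-216745, Pow(Rational(1, 121490), -1)), 0) = Add(Add(-216745, 121490), 0) = Add(-95255, 0) = -95255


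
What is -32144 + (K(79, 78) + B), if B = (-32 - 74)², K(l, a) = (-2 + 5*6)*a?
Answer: -18724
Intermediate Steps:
K(l, a) = 28*a (K(l, a) = (-2 + 30)*a = 28*a)
B = 11236 (B = (-106)² = 11236)
-32144 + (K(79, 78) + B) = -32144 + (28*78 + 11236) = -32144 + (2184 + 11236) = -32144 + 13420 = -18724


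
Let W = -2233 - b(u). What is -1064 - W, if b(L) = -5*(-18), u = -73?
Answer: 1259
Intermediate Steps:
b(L) = 90
W = -2323 (W = -2233 - 1*90 = -2233 - 90 = -2323)
-1064 - W = -1064 - 1*(-2323) = -1064 + 2323 = 1259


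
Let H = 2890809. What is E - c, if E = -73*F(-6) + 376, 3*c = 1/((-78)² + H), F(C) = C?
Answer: 7074212705/8690679 ≈ 814.00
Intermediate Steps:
c = 1/8690679 (c = 1/(3*((-78)² + 2890809)) = 1/(3*(6084 + 2890809)) = (⅓)/2896893 = (⅓)*(1/2896893) = 1/8690679 ≈ 1.1507e-7)
E = 814 (E = -73*(-6) + 376 = 438 + 376 = 814)
E - c = 814 - 1*1/8690679 = 814 - 1/8690679 = 7074212705/8690679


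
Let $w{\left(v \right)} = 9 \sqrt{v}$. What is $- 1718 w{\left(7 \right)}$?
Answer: $- 15462 \sqrt{7} \approx -40909.0$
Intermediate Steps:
$- 1718 w{\left(7 \right)} = - 1718 \cdot 9 \sqrt{7} = - 15462 \sqrt{7}$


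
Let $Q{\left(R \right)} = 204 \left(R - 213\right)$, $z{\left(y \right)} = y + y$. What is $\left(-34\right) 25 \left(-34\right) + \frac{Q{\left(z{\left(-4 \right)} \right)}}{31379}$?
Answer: $\frac{906808016}{31379} \approx 28899.0$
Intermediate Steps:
$z{\left(y \right)} = 2 y$
$Q{\left(R \right)} = -43452 + 204 R$ ($Q{\left(R \right)} = 204 \left(-213 + R\right) = -43452 + 204 R$)
$\left(-34\right) 25 \left(-34\right) + \frac{Q{\left(z{\left(-4 \right)} \right)}}{31379} = \left(-34\right) 25 \left(-34\right) + \frac{-43452 + 204 \cdot 2 \left(-4\right)}{31379} = \left(-850\right) \left(-34\right) + \left(-43452 + 204 \left(-8\right)\right) \frac{1}{31379} = 28900 + \left(-43452 - 1632\right) \frac{1}{31379} = 28900 - \frac{45084}{31379} = \frac{906808016}{31379}$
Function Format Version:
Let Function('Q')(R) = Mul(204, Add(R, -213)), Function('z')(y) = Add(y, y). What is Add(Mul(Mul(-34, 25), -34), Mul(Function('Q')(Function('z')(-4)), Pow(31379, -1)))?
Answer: Rational(906808016, 31379) ≈ 28899.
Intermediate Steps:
Function('z')(y) = Mul(2, y)
Function('Q')(R) = Add(-43452, Mul(204, R)) (Function('Q')(R) = Mul(204, Add(-213, R)) = Add(-43452, Mul(204, R)))
Add(Mul(Mul(-34, 25), -34), Mul(Function('Q')(Function('z')(-4)), Pow(31379, -1))) = Add(Mul(Mul(-34, 25), -34), Mul(Add(-43452, Mul(204, Mul(2, -4))), Pow(31379, -1))) = Add(Mul(-850, -34), Mul(Add(-43452, Mul(204, -8)), Rational(1, 31379))) = Add(28900, Mul(Add(-43452, -1632), Rational(1, 31379))) = Add(28900, Mul(-45084, Rational(1, 31379))) = Add(28900, Rational(-45084, 31379)) = Rational(906808016, 31379)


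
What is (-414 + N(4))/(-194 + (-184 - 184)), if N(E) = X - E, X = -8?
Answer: 213/281 ≈ 0.75801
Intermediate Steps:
N(E) = -8 - E
(-414 + N(4))/(-194 + (-184 - 184)) = (-414 + (-8 - 1*4))/(-194 + (-184 - 184)) = (-414 + (-8 - 4))/(-194 - 368) = (-414 - 12)/(-562) = -426*(-1/562) = 213/281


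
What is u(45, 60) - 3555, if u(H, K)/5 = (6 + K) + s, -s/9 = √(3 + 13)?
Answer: -3405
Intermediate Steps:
s = -36 (s = -9*√(3 + 13) = -9*√16 = -9*4 = -36)
u(H, K) = -150 + 5*K (u(H, K) = 5*((6 + K) - 36) = 5*(-30 + K) = -150 + 5*K)
u(45, 60) - 3555 = (-150 + 5*60) - 3555 = (-150 + 300) - 3555 = 150 - 3555 = -3405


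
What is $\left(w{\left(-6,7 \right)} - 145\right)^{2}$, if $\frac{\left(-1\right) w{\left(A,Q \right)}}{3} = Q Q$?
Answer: $85264$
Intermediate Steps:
$w{\left(A,Q \right)} = - 3 Q^{2}$ ($w{\left(A,Q \right)} = - 3 Q Q = - 3 Q^{2}$)
$\left(w{\left(-6,7 \right)} - 145\right)^{2} = \left(- 3 \cdot 7^{2} - 145\right)^{2} = \left(\left(-3\right) 49 - 145\right)^{2} = \left(-147 - 145\right)^{2} = \left(-292\right)^{2} = 85264$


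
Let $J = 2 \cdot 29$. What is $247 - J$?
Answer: $189$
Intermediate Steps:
$J = 58$
$247 - J = 247 - 58 = 189$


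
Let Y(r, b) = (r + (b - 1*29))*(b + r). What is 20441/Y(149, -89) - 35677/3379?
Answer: 87449/202740 ≈ 0.43134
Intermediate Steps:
Y(r, b) = (b + r)*(-29 + b + r) (Y(r, b) = (r + (b - 29))*(b + r) = (r + (-29 + b))*(b + r) = (-29 + b + r)*(b + r) = (b + r)*(-29 + b + r))
20441/Y(149, -89) - 35677/3379 = 20441/((-89)**2 + 149**2 - 29*(-89) - 29*149 + 2*(-89)*149) - 35677/3379 = 20441/(7921 + 22201 + 2581 - 4321 - 26522) - 35677*1/3379 = 20441/1860 - 35677/3379 = 87449/202740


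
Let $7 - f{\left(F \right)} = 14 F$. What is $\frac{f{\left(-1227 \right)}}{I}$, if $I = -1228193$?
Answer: $- \frac{17185}{1228193} \approx -0.013992$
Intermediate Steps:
$f{\left(F \right)} = 7 - 14 F$
$\frac{f{\left(-1227 \right)}}{I} = \frac{7 - -17178}{-1228193} = \left(7 + 17178\right) \left(- \frac{1}{1228193}\right) = 17185 \left(- \frac{1}{1228193}\right) = - \frac{17185}{1228193}$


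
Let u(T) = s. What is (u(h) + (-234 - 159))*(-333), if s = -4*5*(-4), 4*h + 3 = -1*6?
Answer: 104229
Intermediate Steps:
h = -9/4 (h = -¾ + (-1*6)/4 = -¾ + (¼)*(-6) = -¾ - 3/2 = -9/4 ≈ -2.2500)
s = 80 (s = -20*(-4) = 80)
u(T) = 80
(u(h) + (-234 - 159))*(-333) = (80 + (-234 - 159))*(-333) = (80 - 393)*(-333) = -313*(-333) = 104229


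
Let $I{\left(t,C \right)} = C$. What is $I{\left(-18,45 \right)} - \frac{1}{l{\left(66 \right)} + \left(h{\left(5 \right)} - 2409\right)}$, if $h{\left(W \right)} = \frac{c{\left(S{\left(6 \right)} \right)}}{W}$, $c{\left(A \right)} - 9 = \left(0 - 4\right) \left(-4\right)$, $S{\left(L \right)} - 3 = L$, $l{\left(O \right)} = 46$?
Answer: $\frac{106111}{2358} \approx 45.0$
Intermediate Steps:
$S{\left(L \right)} = 3 + L$
$c{\left(A \right)} = 25$ ($c{\left(A \right)} = 9 + \left(0 - 4\right) \left(-4\right) = 9 - -16 = 9 + 16 = 25$)
$h{\left(W \right)} = \frac{25}{W}$
$I{\left(-18,45 \right)} - \frac{1}{l{\left(66 \right)} + \left(h{\left(5 \right)} - 2409\right)} = 45 - \frac{1}{46 + \left(\frac{25}{5} - 2409\right)} = 45 - \frac{1}{46 + \left(25 \cdot \frac{1}{5} - 2409\right)} = 45 - \frac{1}{46 + \left(5 - 2409\right)} = 45 - \frac{1}{46 - 2404} = 45 - \frac{1}{-2358} = 45 - - \frac{1}{2358} = 45 + \frac{1}{2358} = \frac{106111}{2358}$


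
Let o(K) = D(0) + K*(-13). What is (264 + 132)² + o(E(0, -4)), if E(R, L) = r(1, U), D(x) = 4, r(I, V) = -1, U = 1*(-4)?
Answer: 156833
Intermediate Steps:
U = -4
E(R, L) = -1
o(K) = 4 - 13*K (o(K) = 4 + K*(-13) = 4 - 13*K)
(264 + 132)² + o(E(0, -4)) = (264 + 132)² + (4 - 13*(-1)) = 396² + (4 + 13) = 156816 + 17 = 156833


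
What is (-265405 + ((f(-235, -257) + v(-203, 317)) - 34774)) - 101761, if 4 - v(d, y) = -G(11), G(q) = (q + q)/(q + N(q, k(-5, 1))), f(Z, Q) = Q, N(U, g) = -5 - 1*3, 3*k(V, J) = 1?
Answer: -1206557/3 ≈ -4.0219e+5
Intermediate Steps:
k(V, J) = ⅓ (k(V, J) = (⅓)*1 = ⅓)
N(U, g) = -8 (N(U, g) = -5 - 3 = -8)
G(q) = 2*q/(-8 + q) (G(q) = (q + q)/(q - 8) = (2*q)/(-8 + q) = 2*q/(-8 + q))
v(d, y) = 34/3 (v(d, y) = 4 - (-1)*2*11/(-8 + 11) = 4 - (-1)*2*11/3 = 4 - (-1)*2*11*(⅓) = 4 - (-1)*22/3 = 4 - 1*(-22/3) = 4 + 22/3 = 34/3)
(-265405 + ((f(-235, -257) + v(-203, 317)) - 34774)) - 101761 = (-265405 + ((-257 + 34/3) - 34774)) - 101761 = (-265405 + (-737/3 - 34774)) - 101761 = (-265405 - 105059/3) - 101761 = -901274/3 - 101761 = -1206557/3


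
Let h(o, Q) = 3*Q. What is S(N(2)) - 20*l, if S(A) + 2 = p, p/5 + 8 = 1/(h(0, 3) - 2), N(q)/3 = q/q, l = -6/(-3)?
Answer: -569/7 ≈ -81.286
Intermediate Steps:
l = 2 (l = -6*(-⅓) = 2)
N(q) = 3 (N(q) = 3*(q/q) = 3*1 = 3)
p = -275/7 (p = -40 + 5/(3*3 - 2) = -40 + 5/(9 - 2) = -40 + 5/7 = -275/7 ≈ -39.286)
S(A) = -289/7 (S(A) = -2 - 275/7 = -289/7)
S(N(2)) - 20*l = -289/7 - 20*2 = -289/7 - 40 = -569/7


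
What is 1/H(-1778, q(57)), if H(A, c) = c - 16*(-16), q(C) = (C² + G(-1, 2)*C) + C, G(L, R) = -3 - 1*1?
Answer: 1/3334 ≈ 0.00029994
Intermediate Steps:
G(L, R) = -4 (G(L, R) = -3 - 1 = -4)
q(C) = C² - 3*C (q(C) = (C² - 4*C) + C = C² - 3*C)
H(A, c) = 256 + c (H(A, c) = c + 256 = 256 + c)
1/H(-1778, q(57)) = 1/(256 + 57*(-3 + 57)) = 1/(256 + 57*54) = 1/(256 + 3078) = 1/3334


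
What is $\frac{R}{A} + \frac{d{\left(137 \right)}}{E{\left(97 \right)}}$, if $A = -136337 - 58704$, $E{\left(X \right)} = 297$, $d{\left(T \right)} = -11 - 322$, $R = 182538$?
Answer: $- \frac{1203661}{585123} \approx -2.0571$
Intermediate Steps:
$d{\left(T \right)} = -333$ ($d{\left(T \right)} = -11 - 322 = -333$)
$A = -195041$ ($A = -136337 - 58704 = -195041$)
$\frac{R}{A} + \frac{d{\left(137 \right)}}{E{\left(97 \right)}} = \frac{182538}{-195041} - \frac{333}{297} = 182538 \left(- \frac{1}{195041}\right) - \frac{37}{33} = - \frac{182538}{195041} - \frac{37}{33} = - \frac{1203661}{585123}$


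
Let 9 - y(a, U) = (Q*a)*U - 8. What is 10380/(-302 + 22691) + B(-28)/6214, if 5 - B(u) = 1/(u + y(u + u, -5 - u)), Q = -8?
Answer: 111080975144/239179485415 ≈ 0.46443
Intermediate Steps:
y(a, U) = 17 + 8*U*a (y(a, U) = 9 - ((-8*a)*U - 8) = 9 - (-8*U*a - 8) = 9 - (-8 - 8*U*a) = 9 + (8 + 8*U*a) = 17 + 8*U*a)
B(u) = 5 - 1/(17 + u + 16*u*(-5 - u)) (B(u) = 5 - 1/(u + (17 + 8*(-5 - u)*(u + u))) = 5 - 1/(u + (17 + 8*(-5 - u)*(2*u))) = 5 - 1/(u + (17 + 16*u*(-5 - u))) = 5 - 1/(17 + u + 16*u*(-5 - u)))
10380/(-302 + 22691) + B(-28)/6214 = 10380/(-302 + 22691) + ((-84 + 80*(-28)² + 395*(-28))/(-17 + 16*(-28)² + 79*(-28)))/6214 = 10380/22389 + ((-84 + 80*784 - 11060)/(-17 + 16*784 - 2212))*(1/6214) = 10380*(1/22389) + ((-84 + 62720 - 11060)/(-17 + 12544 - 2212))*(1/6214) = 3460/7463 + (51576/10315)*(1/6214) = 3460/7463 + 25788/32048705 = 111080975144/239179485415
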